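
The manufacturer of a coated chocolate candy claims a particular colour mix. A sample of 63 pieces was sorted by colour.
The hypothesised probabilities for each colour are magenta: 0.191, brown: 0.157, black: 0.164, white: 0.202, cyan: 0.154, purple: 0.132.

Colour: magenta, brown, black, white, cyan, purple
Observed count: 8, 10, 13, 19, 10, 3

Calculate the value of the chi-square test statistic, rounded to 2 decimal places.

Expected counts E_i = n·p_i: 63×0.191 = 12.033, 63×0.157 = 9.891, 63×0.164 = 10.332, 63×0.202 = 12.726, 63×0.154 = 9.702, 63×0.132 = 8.316.
cat          O        E   (O−E)²/E
magenta      8   12.033      1.352
brown       10    9.891      0.001
black       13   10.332      0.689
white       19   12.726      3.093
cyan        10    9.702      0.009
purple       3    8.316      3.398
Sum = 8.54

8.54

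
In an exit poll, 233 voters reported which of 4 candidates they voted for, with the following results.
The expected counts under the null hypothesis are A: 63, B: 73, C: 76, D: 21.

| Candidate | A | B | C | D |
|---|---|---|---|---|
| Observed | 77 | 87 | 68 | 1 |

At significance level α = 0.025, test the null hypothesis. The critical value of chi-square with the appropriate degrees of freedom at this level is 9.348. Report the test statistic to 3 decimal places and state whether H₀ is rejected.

25.686; reject

cat         O        E   (O−E)²/E
A          77       63     3.1111
B          87       73     2.6849
C          68       76     0.8421
D           1       21    19.0476
Sum = 25.686
df = 3. Since 25.686 > 9.348, we reject H₀.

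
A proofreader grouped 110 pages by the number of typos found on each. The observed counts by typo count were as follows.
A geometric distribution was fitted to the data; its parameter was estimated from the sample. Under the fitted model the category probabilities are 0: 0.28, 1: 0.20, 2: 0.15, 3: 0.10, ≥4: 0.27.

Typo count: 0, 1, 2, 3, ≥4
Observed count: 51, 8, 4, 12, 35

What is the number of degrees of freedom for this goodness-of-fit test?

3

There are k = 5 categories and 1 parameter estimated from the data, so df = 5 − 1 − 1 = 3.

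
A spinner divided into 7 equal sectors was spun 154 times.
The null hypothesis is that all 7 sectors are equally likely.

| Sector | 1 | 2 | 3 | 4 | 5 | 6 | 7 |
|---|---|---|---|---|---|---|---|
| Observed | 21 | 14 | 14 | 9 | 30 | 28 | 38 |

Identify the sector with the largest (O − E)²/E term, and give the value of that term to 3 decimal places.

Under H₀ each category has probability 1/7, so each expected count is 154/7 = 22.
cat         O        E   (O−E)²/E
1          21       22     0.0455
2          14       22     2.9091
3          14       22     2.9091
4           9       22     7.6818
5          30       22     2.9091
6          28       22     1.6364
7          38       22    11.6364
The largest term is for 7: 11.636.

7, 11.636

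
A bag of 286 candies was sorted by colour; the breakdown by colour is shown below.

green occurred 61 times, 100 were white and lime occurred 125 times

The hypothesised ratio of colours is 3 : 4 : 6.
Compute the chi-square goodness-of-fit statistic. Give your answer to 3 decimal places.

Ratio total = 13. Expected counts: 286×3/13 = 66, 286×4/13 = 88, 286×6/13 = 132.
χ² = (61−66)²/66 + (100−88)²/88 + (125−132)²/132
   = 0.3788 + 1.6364 + 0.3712
Sum = 2.386

2.386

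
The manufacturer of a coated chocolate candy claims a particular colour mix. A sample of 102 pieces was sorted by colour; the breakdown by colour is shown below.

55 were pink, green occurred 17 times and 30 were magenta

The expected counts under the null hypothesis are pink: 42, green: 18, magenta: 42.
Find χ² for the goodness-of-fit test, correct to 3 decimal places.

pink: (55 − 42)²/42 = 169/42 = 4.0238
green: (17 − 18)²/18 = 1/18 = 0.0556
magenta: (30 − 42)²/42 = 144/42 = 3.4286
Sum = 7.508

7.508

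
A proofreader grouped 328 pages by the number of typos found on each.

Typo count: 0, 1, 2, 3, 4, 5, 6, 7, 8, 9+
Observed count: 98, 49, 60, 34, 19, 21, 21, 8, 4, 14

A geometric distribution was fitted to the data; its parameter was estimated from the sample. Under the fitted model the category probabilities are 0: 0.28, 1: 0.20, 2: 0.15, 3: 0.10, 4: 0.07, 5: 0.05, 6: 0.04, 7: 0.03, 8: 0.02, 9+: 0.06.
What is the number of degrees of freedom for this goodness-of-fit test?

There are k = 10 categories and 1 parameter estimated from the data, so df = 10 − 1 − 1 = 8.

8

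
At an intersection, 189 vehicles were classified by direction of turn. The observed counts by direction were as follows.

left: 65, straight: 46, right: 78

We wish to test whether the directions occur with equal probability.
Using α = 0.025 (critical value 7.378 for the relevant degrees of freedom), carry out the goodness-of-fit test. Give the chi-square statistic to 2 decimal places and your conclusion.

Expected count for each of the 3 categories: 189/3 = 63.
left: (65 − 63)²/63 = 4/63 = 0.063
straight: (46 − 63)²/63 = 289/63 = 4.587
right: (78 − 63)²/63 = 225/63 = 3.571
Sum = 8.22
df = 2. Since 8.22 > 7.378, we reject H₀.

8.22; reject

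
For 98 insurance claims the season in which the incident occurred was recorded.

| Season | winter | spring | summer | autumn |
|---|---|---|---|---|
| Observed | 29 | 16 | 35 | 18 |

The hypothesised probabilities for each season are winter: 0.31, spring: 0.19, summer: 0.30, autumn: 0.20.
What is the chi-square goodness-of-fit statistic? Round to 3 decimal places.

Expected counts E_i = n·p_i: 98×0.31 = 30.38, 98×0.19 = 18.62, 98×0.30 = 29.4, 98×0.20 = 19.6.
winter: (29 − 30.38)²/30.38 = 1.9044/30.38 = 0.0627
spring: (16 − 18.62)²/18.62 = 6.8644/18.62 = 0.3687
summer: (35 − 29.4)²/29.4 = 31.36/29.4 = 1.0667
autumn: (18 − 19.6)²/19.6 = 2.56/19.6 = 0.1306
Sum = 1.629

1.629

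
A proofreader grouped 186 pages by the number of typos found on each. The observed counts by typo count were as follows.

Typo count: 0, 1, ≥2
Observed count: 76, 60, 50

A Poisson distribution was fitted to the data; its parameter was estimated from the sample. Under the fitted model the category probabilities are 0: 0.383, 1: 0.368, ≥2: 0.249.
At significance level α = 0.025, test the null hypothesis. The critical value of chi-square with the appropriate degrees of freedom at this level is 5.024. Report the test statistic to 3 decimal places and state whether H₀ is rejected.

1.654; do not reject

Expected counts E_i = n·p_i: 186×0.383 = 71.238, 186×0.368 = 68.448, 186×0.249 = 46.314.
χ² = (76−71.238)²/71.238 + (60−68.448)²/68.448 + (50−46.314)²/46.314
   = 0.3183 + 1.0427 + 0.2934
Sum = 1.654
df = 1. Since 1.654 < 5.024, we do not reject H₀.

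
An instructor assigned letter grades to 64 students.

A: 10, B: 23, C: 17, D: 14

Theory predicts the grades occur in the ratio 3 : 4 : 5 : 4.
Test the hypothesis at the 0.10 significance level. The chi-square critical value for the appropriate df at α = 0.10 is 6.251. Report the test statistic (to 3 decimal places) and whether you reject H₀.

Ratio total = 16. Expected counts: 64×3/16 = 12, 64×4/16 = 16, 64×5/16 = 20, 64×4/16 = 16.
χ² = (10−12)²/12 + (23−16)²/16 + (17−20)²/20 + (14−16)²/16
   = 0.3333 + 3.0625 + 0.4500 + 0.2500
Sum = 4.096
df = 3. Since 4.096 < 6.251, we do not reject H₀.

4.096; do not reject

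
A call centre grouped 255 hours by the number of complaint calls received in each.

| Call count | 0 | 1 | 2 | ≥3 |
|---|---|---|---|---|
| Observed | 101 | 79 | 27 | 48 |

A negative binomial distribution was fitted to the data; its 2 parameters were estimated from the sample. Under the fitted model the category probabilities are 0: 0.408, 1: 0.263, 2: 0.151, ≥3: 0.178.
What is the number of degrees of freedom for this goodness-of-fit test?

There are k = 4 categories and 2 parameters estimated from the data, so df = 4 − 1 − 2 = 1.

1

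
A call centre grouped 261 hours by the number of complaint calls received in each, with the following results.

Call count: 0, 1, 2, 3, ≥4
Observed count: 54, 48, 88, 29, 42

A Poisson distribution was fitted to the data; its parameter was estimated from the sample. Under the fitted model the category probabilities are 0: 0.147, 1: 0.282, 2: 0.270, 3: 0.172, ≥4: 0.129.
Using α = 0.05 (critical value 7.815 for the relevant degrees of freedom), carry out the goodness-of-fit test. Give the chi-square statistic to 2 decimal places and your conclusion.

Expected counts E_i = n·p_i: 261×0.147 = 38.367, 261×0.282 = 73.602, 261×0.270 = 70.47, 261×0.172 = 44.892, 261×0.129 = 33.669.
χ² = (54−38.367)²/38.367 + (48−73.602)²/73.602 + (88−70.47)²/70.47 + (29−44.892)²/44.892 + (42−33.669)²/33.669
   = 6.370 + 8.905 + 4.361 + 5.626 + 2.061
Sum = 27.32
df = 3. Since 27.32 > 7.815, we reject H₀.

27.32; reject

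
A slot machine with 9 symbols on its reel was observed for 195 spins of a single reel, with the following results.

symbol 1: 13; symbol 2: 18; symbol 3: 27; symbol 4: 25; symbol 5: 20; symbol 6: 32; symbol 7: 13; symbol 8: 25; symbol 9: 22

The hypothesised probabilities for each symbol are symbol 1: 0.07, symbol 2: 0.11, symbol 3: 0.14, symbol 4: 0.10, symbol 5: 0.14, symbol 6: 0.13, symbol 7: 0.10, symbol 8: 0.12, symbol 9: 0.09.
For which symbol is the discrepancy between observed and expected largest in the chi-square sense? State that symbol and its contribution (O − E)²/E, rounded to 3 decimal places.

Expected counts E_i = n·p_i: 195×0.07 = 13.65, 195×0.11 = 21.45, 195×0.14 = 27.3, 195×0.10 = 19.5, 195×0.14 = 27.3, 195×0.13 = 25.35, 195×0.10 = 19.5, 195×0.12 = 23.4, 195×0.09 = 17.55.
χ² = (13−13.65)²/13.65 + (18−21.45)²/21.45 + (27−27.3)²/27.3 + (25−19.5)²/19.5 + (20−27.3)²/27.3 + (32−25.35)²/25.35 + (13−19.5)²/19.5 + (25−23.4)²/23.4 + (22−17.55)²/17.55
   = 0.0310 + 0.5549 + 0.0033 + 1.5513 + 1.9520 + 1.7445 + 2.1667 + 0.1094 + 1.1283
The largest term is for symbol 7: 2.167.

symbol 7, 2.167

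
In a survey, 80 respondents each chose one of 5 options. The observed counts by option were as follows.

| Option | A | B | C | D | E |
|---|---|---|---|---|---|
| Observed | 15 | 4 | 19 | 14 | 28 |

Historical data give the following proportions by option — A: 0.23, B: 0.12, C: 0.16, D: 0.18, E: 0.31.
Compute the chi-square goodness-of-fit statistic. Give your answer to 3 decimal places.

7.322

Expected counts E_i = n·p_i: 80×0.23 = 18.4, 80×0.12 = 9.6, 80×0.16 = 12.8, 80×0.18 = 14.4, 80×0.31 = 24.8.
cat         O        E   (O−E)²/E
A          15     18.4     0.6283
B           4      9.6     3.2667
C          19     12.8     3.0031
D          14     14.4     0.0111
E          28     24.8     0.4129
Sum = 7.322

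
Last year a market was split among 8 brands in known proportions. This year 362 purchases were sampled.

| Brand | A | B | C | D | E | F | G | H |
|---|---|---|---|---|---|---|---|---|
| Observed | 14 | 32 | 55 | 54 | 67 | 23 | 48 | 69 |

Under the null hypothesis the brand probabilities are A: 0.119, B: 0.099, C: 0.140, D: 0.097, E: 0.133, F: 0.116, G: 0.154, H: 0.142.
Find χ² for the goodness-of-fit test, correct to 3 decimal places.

Expected counts E_i = n·p_i: 362×0.119 = 43.078, 362×0.099 = 35.838, 362×0.140 = 50.68, 362×0.097 = 35.114, 362×0.133 = 48.146, 362×0.116 = 41.992, 362×0.154 = 55.748, 362×0.142 = 51.404.
cat         O        E   (O−E)²/E
A          14   43.078    19.6279
B          32   35.838     0.4110
C          55    50.68     0.3682
D          54   35.114    10.1578
E          67   48.146     7.3832
F          23   41.992     8.5896
G          48   55.748     1.0768
H          69   51.404     6.0233
Sum = 53.638

53.638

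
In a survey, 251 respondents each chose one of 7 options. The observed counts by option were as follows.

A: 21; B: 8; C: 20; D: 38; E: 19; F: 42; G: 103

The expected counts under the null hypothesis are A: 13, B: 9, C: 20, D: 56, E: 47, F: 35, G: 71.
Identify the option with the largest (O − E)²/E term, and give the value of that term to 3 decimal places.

E, 16.681

A: (21 − 13)²/13 = 64/13 = 4.9231
B: (8 − 9)²/9 = 1/9 = 0.1111
C: (20 − 20)²/20 = 0/20 = 0.0000
D: (38 − 56)²/56 = 324/56 = 5.7857
E: (19 − 47)²/47 = 784/47 = 16.6809
F: (42 − 35)²/35 = 49/35 = 1.4000
G: (103 − 71)²/71 = 1024/71 = 14.4225
The largest term is for E: 16.681.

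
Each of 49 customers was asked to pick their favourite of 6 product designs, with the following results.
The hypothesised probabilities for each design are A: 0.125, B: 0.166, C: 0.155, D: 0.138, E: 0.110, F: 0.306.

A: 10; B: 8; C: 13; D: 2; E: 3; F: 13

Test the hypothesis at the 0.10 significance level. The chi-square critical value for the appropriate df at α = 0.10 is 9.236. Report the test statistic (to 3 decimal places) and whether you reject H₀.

10.979; reject

Expected counts E_i = n·p_i: 49×0.125 = 6.125, 49×0.166 = 8.134, 49×0.155 = 7.595, 49×0.138 = 6.762, 49×0.110 = 5.39, 49×0.306 = 14.994.
A: (10 − 6.125)²/6.125 = 15.015625/6.125 = 2.4515
B: (8 − 8.134)²/8.134 = 0.017956/8.134 = 0.0022
C: (13 − 7.595)²/7.595 = 29.214025/7.595 = 3.8465
D: (2 − 6.762)²/6.762 = 22.676644/6.762 = 3.3535
E: (3 − 5.39)²/5.39 = 5.7121/5.39 = 1.0598
F: (13 − 14.994)²/14.994 = 3.976036/14.994 = 0.2652
Sum = 10.979
df = 5. Since 10.979 > 9.236, we reject H₀.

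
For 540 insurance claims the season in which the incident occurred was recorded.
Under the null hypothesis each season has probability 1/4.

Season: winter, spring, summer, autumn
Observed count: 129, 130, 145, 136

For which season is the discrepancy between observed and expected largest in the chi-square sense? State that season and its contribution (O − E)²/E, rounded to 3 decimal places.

Under H₀ each category has probability 1/4, so each expected count is 540/4 = 135.
χ² = (129−135)²/135 + (130−135)²/135 + (145−135)²/135 + (136−135)²/135
   = 0.2667 + 0.1852 + 0.7407 + 0.0074
The largest term is for summer: 0.741.

summer, 0.741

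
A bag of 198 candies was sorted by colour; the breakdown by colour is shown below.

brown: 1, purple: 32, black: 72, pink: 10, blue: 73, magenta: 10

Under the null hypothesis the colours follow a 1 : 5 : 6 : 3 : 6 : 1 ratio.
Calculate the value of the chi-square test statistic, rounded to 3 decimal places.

Ratio total = 22. Expected counts: 198×1/22 = 9, 198×5/22 = 45, 198×6/22 = 54, 198×3/22 = 27, 198×6/22 = 54, 198×1/22 = 9.
brown: (1 − 9)²/9 = 64/9 = 7.1111
purple: (32 − 45)²/45 = 169/45 = 3.7556
black: (72 − 54)²/54 = 324/54 = 6.0000
pink: (10 − 27)²/27 = 289/27 = 10.7037
blue: (73 − 54)²/54 = 361/54 = 6.6852
magenta: (10 − 9)²/9 = 1/9 = 0.1111
Sum = 34.367

34.367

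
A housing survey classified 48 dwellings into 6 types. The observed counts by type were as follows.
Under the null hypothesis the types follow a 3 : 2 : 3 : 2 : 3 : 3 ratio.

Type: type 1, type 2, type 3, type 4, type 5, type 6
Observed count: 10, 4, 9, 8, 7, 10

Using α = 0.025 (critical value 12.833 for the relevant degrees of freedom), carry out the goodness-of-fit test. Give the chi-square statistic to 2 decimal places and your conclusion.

Ratio total = 16. Expected counts: 48×3/16 = 9, 48×2/16 = 6, 48×3/16 = 9, 48×2/16 = 6, 48×3/16 = 9, 48×3/16 = 9.
cat         O        E   (O−E)²/E
type 1     10        9      0.111
type 2      4        6      0.667
type 3      9        9      0.000
type 4      8        6      0.667
type 5      7        9      0.444
type 6     10        9      0.111
Sum = 2.00
df = 5. Since 2.00 < 12.833, we do not reject H₀.

2.00; do not reject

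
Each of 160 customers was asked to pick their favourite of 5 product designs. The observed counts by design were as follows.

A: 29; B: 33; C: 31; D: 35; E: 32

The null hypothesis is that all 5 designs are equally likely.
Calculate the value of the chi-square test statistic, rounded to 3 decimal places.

Under H₀ each category has probability 1/5, so each expected count is 160/5 = 32.
A: (29 − 32)²/32 = 9/32 = 0.2813
B: (33 − 32)²/32 = 1/32 = 0.0313
C: (31 − 32)²/32 = 1/32 = 0.0313
D: (35 − 32)²/32 = 9/32 = 0.2813
E: (32 − 32)²/32 = 0/32 = 0.0000
Sum = 0.625

0.625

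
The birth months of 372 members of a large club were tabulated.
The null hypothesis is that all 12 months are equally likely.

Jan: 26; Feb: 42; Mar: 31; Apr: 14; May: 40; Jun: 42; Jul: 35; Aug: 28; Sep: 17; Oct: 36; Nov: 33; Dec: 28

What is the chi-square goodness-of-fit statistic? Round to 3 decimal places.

28.903

Under H₀ each category has probability 1/12, so each expected count is 372/12 = 31.
Jan: (26 − 31)²/31 = 25/31 = 0.8065
Feb: (42 − 31)²/31 = 121/31 = 3.9032
Mar: (31 − 31)²/31 = 0/31 = 0.0000
Apr: (14 − 31)²/31 = 289/31 = 9.3226
May: (40 − 31)²/31 = 81/31 = 2.6129
Jun: (42 − 31)²/31 = 121/31 = 3.9032
Jul: (35 − 31)²/31 = 16/31 = 0.5161
Aug: (28 − 31)²/31 = 9/31 = 0.2903
Sep: (17 − 31)²/31 = 196/31 = 6.3226
Oct: (36 − 31)²/31 = 25/31 = 0.8065
Nov: (33 − 31)²/31 = 4/31 = 0.1290
Dec: (28 − 31)²/31 = 9/31 = 0.2903
Sum = 28.903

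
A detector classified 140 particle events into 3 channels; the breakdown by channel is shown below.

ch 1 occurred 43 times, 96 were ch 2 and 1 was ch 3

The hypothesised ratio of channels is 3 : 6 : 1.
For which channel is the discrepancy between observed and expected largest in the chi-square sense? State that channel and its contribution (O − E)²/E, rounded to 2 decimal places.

Ratio total = 10. Expected counts: 140×3/10 = 42, 140×6/10 = 84, 140×1/10 = 14.
ch 1: (43 − 42)²/42 = 1/42 = 0.024
ch 2: (96 − 84)²/84 = 144/84 = 1.714
ch 3: (1 − 14)²/14 = 169/14 = 12.071
The largest term is for ch 3: 12.07.

ch 3, 12.07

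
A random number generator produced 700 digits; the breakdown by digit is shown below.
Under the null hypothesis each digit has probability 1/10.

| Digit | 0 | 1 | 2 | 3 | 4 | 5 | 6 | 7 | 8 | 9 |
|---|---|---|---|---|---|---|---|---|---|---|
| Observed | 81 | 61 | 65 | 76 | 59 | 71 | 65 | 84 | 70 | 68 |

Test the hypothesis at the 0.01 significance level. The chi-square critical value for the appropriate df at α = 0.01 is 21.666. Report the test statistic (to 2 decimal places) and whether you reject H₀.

8.71; do not reject

Under H₀ each category has probability 1/10, so each expected count is 700/10 = 70.
cat         O        E   (O−E)²/E
0          81       70      1.729
1          61       70      1.157
2          65       70      0.357
3          76       70      0.514
4          59       70      1.729
5          71       70      0.014
6          65       70      0.357
7          84       70      2.800
8          70       70      0.000
9          68       70      0.057
Sum = 8.71
df = 9. Since 8.71 < 21.666, we do not reject H₀.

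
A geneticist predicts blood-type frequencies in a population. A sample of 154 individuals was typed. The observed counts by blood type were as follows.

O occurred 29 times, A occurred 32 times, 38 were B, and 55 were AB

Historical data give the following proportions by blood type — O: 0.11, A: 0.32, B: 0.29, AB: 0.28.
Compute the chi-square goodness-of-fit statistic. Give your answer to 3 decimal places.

18.911

Expected counts E_i = n·p_i: 154×0.11 = 16.94, 154×0.32 = 49.28, 154×0.29 = 44.66, 154×0.28 = 43.12.
χ² = (29−16.94)²/16.94 + (32−49.28)²/49.28 + (38−44.66)²/44.66 + (55−43.12)²/43.12
   = 8.5858 + 6.0592 + 0.9932 + 3.2731
Sum = 18.911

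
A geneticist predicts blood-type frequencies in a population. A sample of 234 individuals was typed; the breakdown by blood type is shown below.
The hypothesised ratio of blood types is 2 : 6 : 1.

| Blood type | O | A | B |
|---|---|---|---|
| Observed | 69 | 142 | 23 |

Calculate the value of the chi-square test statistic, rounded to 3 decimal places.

Ratio total = 9. Expected counts: 234×2/9 = 52, 234×6/9 = 156, 234×1/9 = 26.
χ² = (69−52)²/52 + (142−156)²/156 + (23−26)²/26
   = 5.5577 + 1.2564 + 0.3462
Sum = 7.160

7.160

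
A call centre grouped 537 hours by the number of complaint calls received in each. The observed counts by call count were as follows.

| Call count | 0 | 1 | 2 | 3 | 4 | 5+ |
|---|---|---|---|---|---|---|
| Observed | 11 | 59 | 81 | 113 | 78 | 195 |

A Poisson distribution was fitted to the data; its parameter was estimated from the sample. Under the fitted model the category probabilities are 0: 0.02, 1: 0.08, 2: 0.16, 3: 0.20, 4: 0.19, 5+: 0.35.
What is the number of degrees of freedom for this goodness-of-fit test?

There are k = 6 categories and 1 parameter estimated from the data, so df = 6 − 1 − 1 = 4.

4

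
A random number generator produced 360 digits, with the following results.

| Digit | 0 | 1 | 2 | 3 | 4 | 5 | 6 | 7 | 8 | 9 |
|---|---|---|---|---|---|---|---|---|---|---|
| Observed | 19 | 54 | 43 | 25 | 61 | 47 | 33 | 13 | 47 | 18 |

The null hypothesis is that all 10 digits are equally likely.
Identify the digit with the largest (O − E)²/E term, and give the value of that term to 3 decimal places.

4, 17.361

Under H₀ each category has probability 1/10, so each expected count is 360/10 = 36.
χ² = (19−36)²/36 + (54−36)²/36 + (43−36)²/36 + (25−36)²/36 + (61−36)²/36 + (47−36)²/36 + (33−36)²/36 + (13−36)²/36 + (47−36)²/36 + (18−36)²/36
   = 8.0278 + 9.0000 + 1.3611 + 3.3611 + 17.3611 + 3.3611 + 0.2500 + 14.6944 + 3.3611 + 9.0000
The largest term is for 4: 17.361.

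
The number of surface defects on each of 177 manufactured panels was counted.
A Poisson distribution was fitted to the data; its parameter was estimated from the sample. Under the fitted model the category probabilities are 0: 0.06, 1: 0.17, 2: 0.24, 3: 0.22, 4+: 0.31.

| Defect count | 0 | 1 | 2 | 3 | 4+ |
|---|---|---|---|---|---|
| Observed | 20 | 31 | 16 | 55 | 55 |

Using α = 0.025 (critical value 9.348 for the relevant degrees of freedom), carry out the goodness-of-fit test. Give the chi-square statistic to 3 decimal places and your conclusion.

Expected counts E_i = n·p_i: 177×0.06 = 10.62, 177×0.17 = 30.09, 177×0.24 = 42.48, 177×0.22 = 38.94, 177×0.31 = 54.87.
0: (20 − 10.62)²/10.62 = 87.9844/10.62 = 8.2848
1: (31 − 30.09)²/30.09 = 0.8281/30.09 = 0.0275
2: (16 − 42.48)²/42.48 = 701.1904/42.48 = 16.5064
3: (55 − 38.94)²/38.94 = 257.9236/38.94 = 6.6236
4+: (55 − 54.87)²/54.87 = 0.0169/54.87 = 0.0003
Sum = 31.443
df = 3. Since 31.443 > 9.348, we reject H₀.

31.443; reject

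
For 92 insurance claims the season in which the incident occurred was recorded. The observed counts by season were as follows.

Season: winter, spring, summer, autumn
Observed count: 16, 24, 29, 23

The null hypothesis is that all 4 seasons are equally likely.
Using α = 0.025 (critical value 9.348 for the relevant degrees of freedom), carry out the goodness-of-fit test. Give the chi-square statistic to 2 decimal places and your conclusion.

Expected count for each of the 4 categories: 92/4 = 23.
χ² = (16−23)²/23 + (24−23)²/23 + (29−23)²/23 + (23−23)²/23
   = 2.130 + 0.043 + 1.565 + 0.000
Sum = 3.74
df = 3. Since 3.74 < 9.348, we do not reject H₀.

3.74; do not reject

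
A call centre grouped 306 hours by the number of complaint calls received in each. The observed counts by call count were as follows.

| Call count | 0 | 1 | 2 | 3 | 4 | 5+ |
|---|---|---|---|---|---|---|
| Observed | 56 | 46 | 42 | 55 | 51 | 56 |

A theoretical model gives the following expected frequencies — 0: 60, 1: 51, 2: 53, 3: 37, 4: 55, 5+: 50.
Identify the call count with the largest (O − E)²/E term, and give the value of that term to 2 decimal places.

3, 8.76

cat         O        E   (O−E)²/E
0          56       60      0.267
1          46       51      0.490
2          42       53      2.283
3          55       37      8.757
4          51       55      0.291
5+         56       50      0.720
The largest term is for 3: 8.76.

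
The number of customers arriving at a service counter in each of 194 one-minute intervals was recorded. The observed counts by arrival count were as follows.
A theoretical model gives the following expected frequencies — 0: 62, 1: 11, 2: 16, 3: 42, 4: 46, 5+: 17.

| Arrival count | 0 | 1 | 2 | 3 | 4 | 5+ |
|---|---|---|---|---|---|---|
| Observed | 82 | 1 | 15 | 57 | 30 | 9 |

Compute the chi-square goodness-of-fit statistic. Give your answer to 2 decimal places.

χ² = (82−62)²/62 + (1−11)²/11 + (15−16)²/16 + (57−42)²/42 + (30−46)²/46 + (9−17)²/17
   = 6.452 + 9.091 + 0.063 + 5.357 + 5.565 + 3.765
Sum = 30.29

30.29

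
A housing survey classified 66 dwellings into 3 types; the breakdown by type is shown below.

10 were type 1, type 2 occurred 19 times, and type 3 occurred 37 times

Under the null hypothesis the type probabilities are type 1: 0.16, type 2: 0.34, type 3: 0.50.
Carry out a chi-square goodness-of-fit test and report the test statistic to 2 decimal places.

Expected counts E_i = n·p_i: 66×0.16 = 10.56, 66×0.34 = 22.44, 66×0.50 = 33.
type 1: (10 − 10.56)²/10.56 = 0.3136/10.56 = 0.030
type 2: (19 − 22.44)²/22.44 = 11.8336/22.44 = 0.527
type 3: (37 − 33)²/33 = 16/33 = 0.485
Sum = 1.04

1.04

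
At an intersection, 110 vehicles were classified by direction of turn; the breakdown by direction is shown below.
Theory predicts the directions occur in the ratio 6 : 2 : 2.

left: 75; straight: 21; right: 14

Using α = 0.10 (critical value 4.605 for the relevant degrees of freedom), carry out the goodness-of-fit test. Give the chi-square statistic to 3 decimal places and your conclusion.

4.182; do not reject

Ratio total = 10. Expected counts: 110×6/10 = 66, 110×2/10 = 22, 110×2/10 = 22.
χ² = (75−66)²/66 + (21−22)²/22 + (14−22)²/22
   = 1.2273 + 0.0455 + 2.9091
Sum = 4.182
df = 2. Since 4.182 < 4.605, we do not reject H₀.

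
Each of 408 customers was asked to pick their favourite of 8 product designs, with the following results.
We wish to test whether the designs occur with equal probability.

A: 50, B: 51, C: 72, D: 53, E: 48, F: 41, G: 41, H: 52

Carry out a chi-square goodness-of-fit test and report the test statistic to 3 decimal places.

12.863

Under H₀ each category has probability 1/8, so each expected count is 408/8 = 51.
cat         O        E   (O−E)²/E
A          50       51     0.0196
B          51       51     0.0000
C          72       51     8.6471
D          53       51     0.0784
E          48       51     0.1765
F          41       51     1.9608
G          41       51     1.9608
H          52       51     0.0196
Sum = 12.863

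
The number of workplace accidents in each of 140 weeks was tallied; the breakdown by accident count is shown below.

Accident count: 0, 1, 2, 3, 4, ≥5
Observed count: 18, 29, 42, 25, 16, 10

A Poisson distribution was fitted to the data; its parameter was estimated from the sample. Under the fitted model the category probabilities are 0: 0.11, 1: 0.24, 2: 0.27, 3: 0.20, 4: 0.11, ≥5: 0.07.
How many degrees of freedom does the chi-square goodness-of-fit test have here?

4

There are k = 6 categories and 1 parameter estimated from the data, so df = 6 − 1 − 1 = 4.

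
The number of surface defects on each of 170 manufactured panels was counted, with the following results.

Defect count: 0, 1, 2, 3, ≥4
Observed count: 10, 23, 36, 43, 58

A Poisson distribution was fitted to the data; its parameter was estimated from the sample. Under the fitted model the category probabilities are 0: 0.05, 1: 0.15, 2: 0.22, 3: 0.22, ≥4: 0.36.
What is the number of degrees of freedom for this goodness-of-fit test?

There are k = 5 categories and 1 parameter estimated from the data, so df = 5 − 1 − 1 = 3.

3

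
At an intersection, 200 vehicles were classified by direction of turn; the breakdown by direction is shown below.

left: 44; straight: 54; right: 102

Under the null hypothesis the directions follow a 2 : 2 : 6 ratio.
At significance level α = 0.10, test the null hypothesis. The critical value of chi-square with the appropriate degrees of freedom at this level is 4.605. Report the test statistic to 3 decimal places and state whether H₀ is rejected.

8.000; reject

Ratio total = 10. Expected counts: 200×2/10 = 40, 200×2/10 = 40, 200×6/10 = 120.
χ² = (44−40)²/40 + (54−40)²/40 + (102−120)²/120
   = 0.4000 + 4.9000 + 2.7000
Sum = 8.000
df = 2. Since 8.000 > 4.605, we reject H₀.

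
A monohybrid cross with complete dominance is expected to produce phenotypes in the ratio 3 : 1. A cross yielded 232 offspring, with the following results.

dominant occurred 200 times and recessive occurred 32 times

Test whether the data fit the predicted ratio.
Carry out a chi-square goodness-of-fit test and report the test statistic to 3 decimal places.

Ratio total = 4. Expected counts: 232×3/4 = 174, 232×1/4 = 58.
dominant: (200 − 174)²/174 = 676/174 = 3.8851
recessive: (32 − 58)²/58 = 676/58 = 11.6552
Sum = 15.540

15.540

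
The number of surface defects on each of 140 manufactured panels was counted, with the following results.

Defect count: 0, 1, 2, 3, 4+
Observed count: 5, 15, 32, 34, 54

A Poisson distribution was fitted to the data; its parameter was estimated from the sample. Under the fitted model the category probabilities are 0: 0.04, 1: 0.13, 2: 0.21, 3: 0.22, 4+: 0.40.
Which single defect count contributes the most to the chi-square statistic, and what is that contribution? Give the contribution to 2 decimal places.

Expected counts E_i = n·p_i: 140×0.04 = 5.6, 140×0.13 = 18.2, 140×0.21 = 29.4, 140×0.22 = 30.8, 140×0.40 = 56.
0: (5 − 5.6)²/5.6 = 0.36/5.6 = 0.064
1: (15 − 18.2)²/18.2 = 10.24/18.2 = 0.563
2: (32 − 29.4)²/29.4 = 6.76/29.4 = 0.230
3: (34 − 30.8)²/30.8 = 10.24/30.8 = 0.332
4+: (54 − 56)²/56 = 4/56 = 0.071
The largest term is for 1: 0.56.

1, 0.56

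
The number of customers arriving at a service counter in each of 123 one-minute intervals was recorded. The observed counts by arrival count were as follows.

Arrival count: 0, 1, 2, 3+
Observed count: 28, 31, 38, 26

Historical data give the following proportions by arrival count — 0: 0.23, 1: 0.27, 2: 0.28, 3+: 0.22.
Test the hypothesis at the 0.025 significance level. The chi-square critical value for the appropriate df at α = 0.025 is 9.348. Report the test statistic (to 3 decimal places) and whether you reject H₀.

0.560; do not reject

Expected counts E_i = n·p_i: 123×0.23 = 28.29, 123×0.27 = 33.21, 123×0.28 = 34.44, 123×0.22 = 27.06.
cat         O        E   (O−E)²/E
0          28    28.29     0.0030
1          31    33.21     0.1471
2          38    34.44     0.3680
3+         26    27.06     0.0415
Sum = 0.560
df = 3. Since 0.560 < 9.348, we do not reject H₀.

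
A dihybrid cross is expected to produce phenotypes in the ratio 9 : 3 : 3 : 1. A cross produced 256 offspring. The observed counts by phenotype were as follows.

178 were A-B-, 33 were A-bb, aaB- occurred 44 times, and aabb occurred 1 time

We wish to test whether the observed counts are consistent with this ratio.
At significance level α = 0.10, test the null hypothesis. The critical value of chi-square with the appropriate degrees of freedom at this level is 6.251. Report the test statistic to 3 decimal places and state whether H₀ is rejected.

27.111; reject

Ratio total = 16. Expected counts: 256×9/16 = 144, 256×3/16 = 48, 256×3/16 = 48, 256×1/16 = 16.
A-B-: (178 − 144)²/144 = 1156/144 = 8.0278
A-bb: (33 − 48)²/48 = 225/48 = 4.6875
aaB-: (44 − 48)²/48 = 16/48 = 0.3333
aabb: (1 − 16)²/16 = 225/16 = 14.0625
Sum = 27.111
df = 3. Since 27.111 > 6.251, we reject H₀.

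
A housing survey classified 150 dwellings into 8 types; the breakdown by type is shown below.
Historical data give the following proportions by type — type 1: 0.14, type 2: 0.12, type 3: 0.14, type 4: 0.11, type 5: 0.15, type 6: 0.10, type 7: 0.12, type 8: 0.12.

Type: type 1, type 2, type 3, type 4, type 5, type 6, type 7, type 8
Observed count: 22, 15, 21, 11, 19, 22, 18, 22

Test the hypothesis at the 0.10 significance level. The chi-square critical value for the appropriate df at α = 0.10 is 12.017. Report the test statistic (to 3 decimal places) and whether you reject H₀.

7.081; do not reject

Expected counts E_i = n·p_i: 150×0.14 = 21, 150×0.12 = 18, 150×0.14 = 21, 150×0.11 = 16.5, 150×0.15 = 22.5, 150×0.10 = 15, 150×0.12 = 18, 150×0.12 = 18.
type 1: (22 − 21)²/21 = 1/21 = 0.0476
type 2: (15 − 18)²/18 = 9/18 = 0.5000
type 3: (21 − 21)²/21 = 0/21 = 0.0000
type 4: (11 − 16.5)²/16.5 = 30.25/16.5 = 1.8333
type 5: (19 − 22.5)²/22.5 = 12.25/22.5 = 0.5444
type 6: (22 − 15)²/15 = 49/15 = 3.2667
type 7: (18 − 18)²/18 = 0/18 = 0.0000
type 8: (22 − 18)²/18 = 16/18 = 0.8889
Sum = 7.081
df = 7. Since 7.081 < 12.017, we do not reject H₀.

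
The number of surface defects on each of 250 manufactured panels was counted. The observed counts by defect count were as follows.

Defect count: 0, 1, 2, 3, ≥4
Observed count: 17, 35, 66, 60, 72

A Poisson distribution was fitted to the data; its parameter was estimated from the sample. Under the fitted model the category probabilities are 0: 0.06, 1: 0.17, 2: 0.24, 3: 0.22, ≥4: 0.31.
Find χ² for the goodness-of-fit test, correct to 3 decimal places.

Expected counts E_i = n·p_i: 250×0.06 = 15, 250×0.17 = 42.5, 250×0.24 = 60, 250×0.22 = 55, 250×0.31 = 77.5.
cat         O        E   (O−E)²/E
0          17       15     0.2667
1          35     42.5     1.3235
2          66       60     0.6000
3          60       55     0.4545
≥4         72     77.5     0.3903
Sum = 3.035

3.035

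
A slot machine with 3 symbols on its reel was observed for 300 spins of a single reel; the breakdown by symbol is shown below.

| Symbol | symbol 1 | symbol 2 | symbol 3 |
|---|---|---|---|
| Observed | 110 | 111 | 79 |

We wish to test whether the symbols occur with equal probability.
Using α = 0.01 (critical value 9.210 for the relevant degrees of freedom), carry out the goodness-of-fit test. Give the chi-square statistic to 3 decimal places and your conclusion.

6.620; do not reject

Under H₀ each category has probability 1/3, so each expected count is 300/3 = 100.
cat           O        E   (O−E)²/E
symbol 1    110      100     1.0000
symbol 2    111      100     1.2100
symbol 3     79      100     4.4100
Sum = 6.620
df = 2. Since 6.620 < 9.210, we do not reject H₀.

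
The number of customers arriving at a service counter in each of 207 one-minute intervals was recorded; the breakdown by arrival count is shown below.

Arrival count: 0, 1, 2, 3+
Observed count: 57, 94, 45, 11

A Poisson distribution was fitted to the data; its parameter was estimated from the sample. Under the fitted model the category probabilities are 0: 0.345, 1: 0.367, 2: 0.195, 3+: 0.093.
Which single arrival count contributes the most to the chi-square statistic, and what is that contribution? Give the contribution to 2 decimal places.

1, 4.28

Expected counts E_i = n·p_i: 207×0.345 = 71.415, 207×0.367 = 75.969, 207×0.195 = 40.365, 207×0.093 = 19.251.
χ² = (57−71.415)²/71.415 + (94−75.969)²/75.969 + (45−40.365)²/40.365 + (11−19.251)²/19.251
   = 2.910 + 4.280 + 0.532 + 3.536
The largest term is for 1: 4.28.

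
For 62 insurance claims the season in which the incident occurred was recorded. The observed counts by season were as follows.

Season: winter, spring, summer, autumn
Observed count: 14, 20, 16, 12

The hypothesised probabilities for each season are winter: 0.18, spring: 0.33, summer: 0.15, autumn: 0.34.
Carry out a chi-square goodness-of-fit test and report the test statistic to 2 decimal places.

9.47

Expected counts E_i = n·p_i: 62×0.18 = 11.16, 62×0.33 = 20.46, 62×0.15 = 9.3, 62×0.34 = 21.08.
χ² = (14−11.16)²/11.16 + (20−20.46)²/20.46 + (16−9.3)²/9.3 + (12−21.08)²/21.08
   = 0.723 + 0.010 + 4.827 + 3.911
Sum = 9.47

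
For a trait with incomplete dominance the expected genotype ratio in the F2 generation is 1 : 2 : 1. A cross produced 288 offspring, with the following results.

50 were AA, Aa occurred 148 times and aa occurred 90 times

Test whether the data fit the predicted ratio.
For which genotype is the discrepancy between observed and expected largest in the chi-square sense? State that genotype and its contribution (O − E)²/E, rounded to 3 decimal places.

Ratio total = 4. Expected counts: 288×1/4 = 72, 288×2/4 = 144, 288×1/4 = 72.
χ² = (50−72)²/72 + (148−144)²/144 + (90−72)²/72
   = 6.7222 + 0.1111 + 4.5000
The largest term is for AA: 6.722.

AA, 6.722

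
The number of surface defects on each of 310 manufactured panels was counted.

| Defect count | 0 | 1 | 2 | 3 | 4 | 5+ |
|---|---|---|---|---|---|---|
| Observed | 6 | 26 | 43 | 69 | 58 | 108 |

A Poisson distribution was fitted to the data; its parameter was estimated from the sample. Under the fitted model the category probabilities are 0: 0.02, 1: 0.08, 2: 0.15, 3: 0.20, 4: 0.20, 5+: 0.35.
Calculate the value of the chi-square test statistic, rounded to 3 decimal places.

1.379

Expected counts E_i = n·p_i: 310×0.02 = 6.2, 310×0.08 = 24.8, 310×0.15 = 46.5, 310×0.20 = 62, 310×0.20 = 62, 310×0.35 = 108.5.
χ² = (6−6.2)²/6.2 + (26−24.8)²/24.8 + (43−46.5)²/46.5 + (69−62)²/62 + (58−62)²/62 + (108−108.5)²/108.5
   = 0.0065 + 0.0581 + 0.2634 + 0.7903 + 0.2581 + 0.0023
Sum = 1.379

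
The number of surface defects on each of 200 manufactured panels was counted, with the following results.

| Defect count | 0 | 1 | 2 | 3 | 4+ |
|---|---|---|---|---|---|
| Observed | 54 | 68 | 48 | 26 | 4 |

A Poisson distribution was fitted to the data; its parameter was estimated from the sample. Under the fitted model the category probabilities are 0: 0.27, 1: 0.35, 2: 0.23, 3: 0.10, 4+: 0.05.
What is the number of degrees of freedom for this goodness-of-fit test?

There are k = 5 categories and 1 parameter estimated from the data, so df = 5 − 1 − 1 = 3.

3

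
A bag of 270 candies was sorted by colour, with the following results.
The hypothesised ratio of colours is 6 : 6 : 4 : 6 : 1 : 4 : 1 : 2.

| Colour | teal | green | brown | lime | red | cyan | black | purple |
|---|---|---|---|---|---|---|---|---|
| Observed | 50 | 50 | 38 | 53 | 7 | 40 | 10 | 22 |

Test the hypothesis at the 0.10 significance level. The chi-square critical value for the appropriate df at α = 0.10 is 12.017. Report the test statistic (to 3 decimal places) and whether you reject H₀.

2.611; do not reject

Ratio total = 30. Expected counts: 270×6/30 = 54, 270×6/30 = 54, 270×4/30 = 36, 270×6/30 = 54, 270×1/30 = 9, 270×4/30 = 36, 270×1/30 = 9, 270×2/30 = 18.
χ² = (50−54)²/54 + (50−54)²/54 + (38−36)²/36 + (53−54)²/54 + (7−9)²/9 + (40−36)²/36 + (10−9)²/9 + (22−18)²/18
   = 0.2963 + 0.2963 + 0.1111 + 0.0185 + 0.4444 + 0.4444 + 0.1111 + 0.8889
Sum = 2.611
df = 7. Since 2.611 < 12.017, we do not reject H₀.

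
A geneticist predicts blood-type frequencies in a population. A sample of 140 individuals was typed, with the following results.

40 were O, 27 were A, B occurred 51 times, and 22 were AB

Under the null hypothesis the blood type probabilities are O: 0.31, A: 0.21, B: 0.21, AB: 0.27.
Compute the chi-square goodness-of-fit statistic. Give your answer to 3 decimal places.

Expected counts E_i = n·p_i: 140×0.31 = 43.4, 140×0.21 = 29.4, 140×0.21 = 29.4, 140×0.27 = 37.8.
cat         O        E   (O−E)²/E
O          40     43.4     0.2664
A          27     29.4     0.1959
B          51     29.4    15.8694
AB         22     37.8     6.6042
Sum = 22.936

22.936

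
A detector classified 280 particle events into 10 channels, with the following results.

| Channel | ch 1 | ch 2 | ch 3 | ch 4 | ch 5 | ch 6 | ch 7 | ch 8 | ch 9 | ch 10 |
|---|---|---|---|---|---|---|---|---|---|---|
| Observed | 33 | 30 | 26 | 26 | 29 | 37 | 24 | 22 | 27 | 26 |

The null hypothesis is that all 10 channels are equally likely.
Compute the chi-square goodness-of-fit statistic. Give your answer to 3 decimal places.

6.286

Expected count for each of the 10 categories: 280/10 = 28.
ch 1: (33 − 28)²/28 = 25/28 = 0.8929
ch 2: (30 − 28)²/28 = 4/28 = 0.1429
ch 3: (26 − 28)²/28 = 4/28 = 0.1429
ch 4: (26 − 28)²/28 = 4/28 = 0.1429
ch 5: (29 − 28)²/28 = 1/28 = 0.0357
ch 6: (37 − 28)²/28 = 81/28 = 2.8929
ch 7: (24 − 28)²/28 = 16/28 = 0.5714
ch 8: (22 − 28)²/28 = 36/28 = 1.2857
ch 9: (27 − 28)²/28 = 1/28 = 0.0357
ch 10: (26 − 28)²/28 = 4/28 = 0.1429
Sum = 6.286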